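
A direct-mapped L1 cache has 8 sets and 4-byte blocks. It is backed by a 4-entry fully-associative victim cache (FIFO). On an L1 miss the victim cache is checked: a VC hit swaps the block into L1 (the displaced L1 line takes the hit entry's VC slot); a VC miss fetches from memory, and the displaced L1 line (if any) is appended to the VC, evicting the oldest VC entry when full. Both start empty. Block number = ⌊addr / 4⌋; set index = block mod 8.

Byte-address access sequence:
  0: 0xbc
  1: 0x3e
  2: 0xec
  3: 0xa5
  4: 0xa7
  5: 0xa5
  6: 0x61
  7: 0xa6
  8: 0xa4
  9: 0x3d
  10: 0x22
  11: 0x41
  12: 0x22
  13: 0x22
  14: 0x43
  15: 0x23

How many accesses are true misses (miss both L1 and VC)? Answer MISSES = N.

#0 0xbc→b47/s7 MISS; vc=[]
#1 0x3e→b15/s7 MISS; vc=[47]
#2 0xec→b59/s3 MISS; vc=[47]
#3 0xa5→b41/s1 MISS; vc=[47]
#4 0xa7→b41/s1 L1-HIT; vc=[47]
#5 0xa5→b41/s1 L1-HIT; vc=[47]
#6 0x61→b24/s0 MISS; vc=[47]
#7 0xa6→b41/s1 L1-HIT; vc=[47]
#8 0xa4→b41/s1 L1-HIT; vc=[47]
#9 0x3d→b15/s7 L1-HIT; vc=[47]
#10 0x22→b8/s0 MISS; vc=[47,24]
#11 0x41→b16/s0 MISS; vc=[47,24,8]
#12 0x22→b8/s0 VC-HIT; vc=[47,24,16]
#13 0x22→b8/s0 L1-HIT; vc=[47,24,16]
#14 0x43→b16/s0 VC-HIT; vc=[47,24,8]
#15 0x23→b8/s0 VC-HIT; vc=[47,24,16]

MISSES = 7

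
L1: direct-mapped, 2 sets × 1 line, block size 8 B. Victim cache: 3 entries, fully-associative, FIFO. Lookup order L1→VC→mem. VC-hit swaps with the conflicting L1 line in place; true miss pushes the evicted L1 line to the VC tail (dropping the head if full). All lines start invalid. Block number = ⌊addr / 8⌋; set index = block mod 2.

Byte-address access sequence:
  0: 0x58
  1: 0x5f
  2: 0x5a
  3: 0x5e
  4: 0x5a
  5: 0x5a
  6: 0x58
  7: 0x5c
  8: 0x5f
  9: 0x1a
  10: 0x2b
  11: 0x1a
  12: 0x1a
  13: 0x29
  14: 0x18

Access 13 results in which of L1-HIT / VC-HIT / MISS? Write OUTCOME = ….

OUTCOME = VC-HIT

0: 0x58 (blk 11, set 1) → MISS  vc=[]
1: 0x5f (blk 11, set 1) → L1-HIT  vc=[]
2: 0x5a (blk 11, set 1) → L1-HIT  vc=[]
3: 0x5e (blk 11, set 1) → L1-HIT  vc=[]
4: 0x5a (blk 11, set 1) → L1-HIT  vc=[]
5: 0x5a (blk 11, set 1) → L1-HIT  vc=[]
6: 0x58 (blk 11, set 1) → L1-HIT  vc=[]
7: 0x5c (blk 11, set 1) → L1-HIT  vc=[]
8: 0x5f (blk 11, set 1) → L1-HIT  vc=[]
9: 0x1a (blk 3, set 1) → MISS  vc=[11]
10: 0x2b (blk 5, set 1) → MISS  vc=[11, 3]
11: 0x1a (blk 3, set 1) → VC-HIT  vc=[11, 5]
12: 0x1a (blk 3, set 1) → L1-HIT  vc=[11, 5]
13: 0x29 (blk 5, set 1) → VC-HIT  vc=[11, 3]
14: 0x18 (blk 3, set 1) → VC-HIT  vc=[11, 5]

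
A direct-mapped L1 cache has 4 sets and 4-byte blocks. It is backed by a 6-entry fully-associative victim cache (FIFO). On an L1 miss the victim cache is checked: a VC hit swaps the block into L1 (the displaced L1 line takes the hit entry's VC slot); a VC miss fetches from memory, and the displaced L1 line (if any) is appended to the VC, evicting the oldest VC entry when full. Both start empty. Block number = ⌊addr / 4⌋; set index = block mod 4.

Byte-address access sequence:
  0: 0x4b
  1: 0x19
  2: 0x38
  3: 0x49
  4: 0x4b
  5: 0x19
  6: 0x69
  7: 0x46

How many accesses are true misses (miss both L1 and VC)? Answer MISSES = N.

MISSES = 5

  [0] addr=0x4b blk=18 s=2: MISS | VC []
  [1] addr=0x19 blk=6 s=2: MISS | VC [18]
  [2] addr=0x38 blk=14 s=2: MISS | VC [18, 6]
  [3] addr=0x49 blk=18 s=2: VC-HIT | VC [14, 6]
  [4] addr=0x4b blk=18 s=2: L1-HIT | VC [14, 6]
  [5] addr=0x19 blk=6 s=2: VC-HIT | VC [14, 18]
  [6] addr=0x69 blk=26 s=2: MISS | VC [14, 18, 6]
  [7] addr=0x46 blk=17 s=1: MISS | VC [14, 18, 6]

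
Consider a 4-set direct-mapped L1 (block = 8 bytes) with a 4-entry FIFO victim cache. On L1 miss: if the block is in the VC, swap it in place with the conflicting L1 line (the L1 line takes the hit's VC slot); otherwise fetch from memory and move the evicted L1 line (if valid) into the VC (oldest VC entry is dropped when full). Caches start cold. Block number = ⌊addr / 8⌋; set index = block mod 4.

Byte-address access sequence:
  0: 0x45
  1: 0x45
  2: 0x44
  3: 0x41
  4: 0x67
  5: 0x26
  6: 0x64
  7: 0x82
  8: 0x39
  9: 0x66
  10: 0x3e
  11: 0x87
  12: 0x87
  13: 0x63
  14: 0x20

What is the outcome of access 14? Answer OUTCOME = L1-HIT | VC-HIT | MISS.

#0 0x45→b8/s0 MISS; vc=[]
#1 0x45→b8/s0 L1-HIT; vc=[]
#2 0x44→b8/s0 L1-HIT; vc=[]
#3 0x41→b8/s0 L1-HIT; vc=[]
#4 0x67→b12/s0 MISS; vc=[8]
#5 0x26→b4/s0 MISS; vc=[8,12]
#6 0x64→b12/s0 VC-HIT; vc=[8,4]
#7 0x82→b16/s0 MISS; vc=[8,4,12]
#8 0x39→b7/s3 MISS; vc=[8,4,12]
#9 0x66→b12/s0 VC-HIT; vc=[8,4,16]
#10 0x3e→b7/s3 L1-HIT; vc=[8,4,16]
#11 0x87→b16/s0 VC-HIT; vc=[8,4,12]
#12 0x87→b16/s0 L1-HIT; vc=[8,4,12]
#13 0x63→b12/s0 VC-HIT; vc=[8,4,16]
#14 0x20→b4/s0 VC-HIT; vc=[8,12,16]

OUTCOME = VC-HIT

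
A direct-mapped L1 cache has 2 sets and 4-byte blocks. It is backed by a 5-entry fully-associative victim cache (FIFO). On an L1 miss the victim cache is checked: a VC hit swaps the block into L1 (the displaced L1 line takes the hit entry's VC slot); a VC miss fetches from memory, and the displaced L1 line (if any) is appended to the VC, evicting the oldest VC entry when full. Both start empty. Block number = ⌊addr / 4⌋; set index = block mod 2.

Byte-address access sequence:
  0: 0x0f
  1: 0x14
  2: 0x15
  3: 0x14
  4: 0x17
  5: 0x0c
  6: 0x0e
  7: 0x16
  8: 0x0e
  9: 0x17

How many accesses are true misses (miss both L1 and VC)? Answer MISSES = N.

0: 0xf (blk 3, set 1) → MISS  vc=[]
1: 0x14 (blk 5, set 1) → MISS  vc=[3]
2: 0x15 (blk 5, set 1) → L1-HIT  vc=[3]
3: 0x14 (blk 5, set 1) → L1-HIT  vc=[3]
4: 0x17 (blk 5, set 1) → L1-HIT  vc=[3]
5: 0xc (blk 3, set 1) → VC-HIT  vc=[5]
6: 0xe (blk 3, set 1) → L1-HIT  vc=[5]
7: 0x16 (blk 5, set 1) → VC-HIT  vc=[3]
8: 0xe (blk 3, set 1) → VC-HIT  vc=[5]
9: 0x17 (blk 5, set 1) → VC-HIT  vc=[3]

MISSES = 2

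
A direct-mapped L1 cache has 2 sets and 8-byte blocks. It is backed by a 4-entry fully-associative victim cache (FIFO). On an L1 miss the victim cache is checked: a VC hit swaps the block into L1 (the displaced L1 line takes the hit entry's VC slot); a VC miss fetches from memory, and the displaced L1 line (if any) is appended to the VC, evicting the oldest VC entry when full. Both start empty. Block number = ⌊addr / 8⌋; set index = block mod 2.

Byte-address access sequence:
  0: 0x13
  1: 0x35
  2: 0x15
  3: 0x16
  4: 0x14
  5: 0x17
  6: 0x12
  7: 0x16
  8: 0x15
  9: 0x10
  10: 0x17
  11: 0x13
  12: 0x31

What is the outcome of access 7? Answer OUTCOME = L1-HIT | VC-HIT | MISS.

OUTCOME = L1-HIT

0: 0x13 (blk 2, set 0) → MISS  vc=[]
1: 0x35 (blk 6, set 0) → MISS  vc=[2]
2: 0x15 (blk 2, set 0) → VC-HIT  vc=[6]
3: 0x16 (blk 2, set 0) → L1-HIT  vc=[6]
4: 0x14 (blk 2, set 0) → L1-HIT  vc=[6]
5: 0x17 (blk 2, set 0) → L1-HIT  vc=[6]
6: 0x12 (blk 2, set 0) → L1-HIT  vc=[6]
7: 0x16 (blk 2, set 0) → L1-HIT  vc=[6]
8: 0x15 (blk 2, set 0) → L1-HIT  vc=[6]
9: 0x10 (blk 2, set 0) → L1-HIT  vc=[6]
10: 0x17 (blk 2, set 0) → L1-HIT  vc=[6]
11: 0x13 (blk 2, set 0) → L1-HIT  vc=[6]
12: 0x31 (blk 6, set 0) → VC-HIT  vc=[2]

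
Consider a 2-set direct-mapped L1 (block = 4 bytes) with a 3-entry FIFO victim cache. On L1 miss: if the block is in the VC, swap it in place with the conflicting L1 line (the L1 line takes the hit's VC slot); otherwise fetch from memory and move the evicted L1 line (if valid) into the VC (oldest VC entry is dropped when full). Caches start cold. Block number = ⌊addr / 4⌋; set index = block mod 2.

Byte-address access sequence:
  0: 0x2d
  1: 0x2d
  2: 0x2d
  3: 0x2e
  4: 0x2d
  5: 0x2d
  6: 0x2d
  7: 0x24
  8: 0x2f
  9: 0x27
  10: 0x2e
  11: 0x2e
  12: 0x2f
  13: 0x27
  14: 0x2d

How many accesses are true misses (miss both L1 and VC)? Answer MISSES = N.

  [0] addr=0x2d blk=11 s=1: MISS | VC []
  [1] addr=0x2d blk=11 s=1: L1-HIT | VC []
  [2] addr=0x2d blk=11 s=1: L1-HIT | VC []
  [3] addr=0x2e blk=11 s=1: L1-HIT | VC []
  [4] addr=0x2d blk=11 s=1: L1-HIT | VC []
  [5] addr=0x2d blk=11 s=1: L1-HIT | VC []
  [6] addr=0x2d blk=11 s=1: L1-HIT | VC []
  [7] addr=0x24 blk=9 s=1: MISS | VC [11]
  [8] addr=0x2f blk=11 s=1: VC-HIT | VC [9]
  [9] addr=0x27 blk=9 s=1: VC-HIT | VC [11]
  [10] addr=0x2e blk=11 s=1: VC-HIT | VC [9]
  [11] addr=0x2e blk=11 s=1: L1-HIT | VC [9]
  [12] addr=0x2f blk=11 s=1: L1-HIT | VC [9]
  [13] addr=0x27 blk=9 s=1: VC-HIT | VC [11]
  [14] addr=0x2d blk=11 s=1: VC-HIT | VC [9]

MISSES = 2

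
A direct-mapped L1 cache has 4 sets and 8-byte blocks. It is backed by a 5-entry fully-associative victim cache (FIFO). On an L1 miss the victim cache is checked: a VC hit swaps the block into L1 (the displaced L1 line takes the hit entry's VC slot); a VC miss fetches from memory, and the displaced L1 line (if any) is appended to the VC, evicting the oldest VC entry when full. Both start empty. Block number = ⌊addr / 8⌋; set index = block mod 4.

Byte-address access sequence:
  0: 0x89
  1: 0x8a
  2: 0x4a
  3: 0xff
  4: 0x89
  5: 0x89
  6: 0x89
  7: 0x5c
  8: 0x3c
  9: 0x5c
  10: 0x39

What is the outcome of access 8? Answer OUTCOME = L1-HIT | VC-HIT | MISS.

OUTCOME = MISS

#0 0x89→b17/s1 MISS; vc=[]
#1 0x8a→b17/s1 L1-HIT; vc=[]
#2 0x4a→b9/s1 MISS; vc=[17]
#3 0xff→b31/s3 MISS; vc=[17]
#4 0x89→b17/s1 VC-HIT; vc=[9]
#5 0x89→b17/s1 L1-HIT; vc=[9]
#6 0x89→b17/s1 L1-HIT; vc=[9]
#7 0x5c→b11/s3 MISS; vc=[9,31]
#8 0x3c→b7/s3 MISS; vc=[9,31,11]
#9 0x5c→b11/s3 VC-HIT; vc=[9,31,7]
#10 0x39→b7/s3 VC-HIT; vc=[9,31,11]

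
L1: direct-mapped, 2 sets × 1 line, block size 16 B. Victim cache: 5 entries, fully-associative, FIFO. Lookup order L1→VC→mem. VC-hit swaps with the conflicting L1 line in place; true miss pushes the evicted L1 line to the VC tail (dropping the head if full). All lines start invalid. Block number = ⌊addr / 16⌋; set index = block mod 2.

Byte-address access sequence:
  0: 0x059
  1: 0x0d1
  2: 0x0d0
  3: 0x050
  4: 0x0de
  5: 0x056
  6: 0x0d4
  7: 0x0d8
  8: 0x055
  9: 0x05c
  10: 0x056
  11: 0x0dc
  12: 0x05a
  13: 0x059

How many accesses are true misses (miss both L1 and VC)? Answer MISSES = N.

MISSES = 2

0: 0x59 (blk 5, set 1) → MISS  vc=[]
1: 0xd1 (blk 13, set 1) → MISS  vc=[5]
2: 0xd0 (blk 13, set 1) → L1-HIT  vc=[5]
3: 0x50 (blk 5, set 1) → VC-HIT  vc=[13]
4: 0xde (blk 13, set 1) → VC-HIT  vc=[5]
5: 0x56 (blk 5, set 1) → VC-HIT  vc=[13]
6: 0xd4 (blk 13, set 1) → VC-HIT  vc=[5]
7: 0xd8 (blk 13, set 1) → L1-HIT  vc=[5]
8: 0x55 (blk 5, set 1) → VC-HIT  vc=[13]
9: 0x5c (blk 5, set 1) → L1-HIT  vc=[13]
10: 0x56 (blk 5, set 1) → L1-HIT  vc=[13]
11: 0xdc (blk 13, set 1) → VC-HIT  vc=[5]
12: 0x5a (blk 5, set 1) → VC-HIT  vc=[13]
13: 0x59 (blk 5, set 1) → L1-HIT  vc=[13]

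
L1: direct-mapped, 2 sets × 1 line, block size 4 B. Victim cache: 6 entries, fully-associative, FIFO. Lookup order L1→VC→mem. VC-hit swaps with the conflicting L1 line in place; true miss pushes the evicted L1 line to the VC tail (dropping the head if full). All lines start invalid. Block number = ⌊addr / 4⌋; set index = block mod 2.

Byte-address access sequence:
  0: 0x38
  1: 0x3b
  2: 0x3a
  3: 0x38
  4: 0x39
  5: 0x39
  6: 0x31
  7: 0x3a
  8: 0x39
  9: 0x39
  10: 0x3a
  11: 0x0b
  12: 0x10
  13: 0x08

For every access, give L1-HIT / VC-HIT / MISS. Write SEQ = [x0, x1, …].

#0 0x38→b14/s0 MISS; vc=[]
#1 0x3b→b14/s0 L1-HIT; vc=[]
#2 0x3a→b14/s0 L1-HIT; vc=[]
#3 0x38→b14/s0 L1-HIT; vc=[]
#4 0x39→b14/s0 L1-HIT; vc=[]
#5 0x39→b14/s0 L1-HIT; vc=[]
#6 0x31→b12/s0 MISS; vc=[14]
#7 0x3a→b14/s0 VC-HIT; vc=[12]
#8 0x39→b14/s0 L1-HIT; vc=[12]
#9 0x39→b14/s0 L1-HIT; vc=[12]
#10 0x3a→b14/s0 L1-HIT; vc=[12]
#11 0xb→b2/s0 MISS; vc=[12,14]
#12 0x10→b4/s0 MISS; vc=[12,14,2]
#13 0x8→b2/s0 VC-HIT; vc=[12,14,4]

SEQ = [MISS, L1-HIT, L1-HIT, L1-HIT, L1-HIT, L1-HIT, MISS, VC-HIT, L1-HIT, L1-HIT, L1-HIT, MISS, MISS, VC-HIT]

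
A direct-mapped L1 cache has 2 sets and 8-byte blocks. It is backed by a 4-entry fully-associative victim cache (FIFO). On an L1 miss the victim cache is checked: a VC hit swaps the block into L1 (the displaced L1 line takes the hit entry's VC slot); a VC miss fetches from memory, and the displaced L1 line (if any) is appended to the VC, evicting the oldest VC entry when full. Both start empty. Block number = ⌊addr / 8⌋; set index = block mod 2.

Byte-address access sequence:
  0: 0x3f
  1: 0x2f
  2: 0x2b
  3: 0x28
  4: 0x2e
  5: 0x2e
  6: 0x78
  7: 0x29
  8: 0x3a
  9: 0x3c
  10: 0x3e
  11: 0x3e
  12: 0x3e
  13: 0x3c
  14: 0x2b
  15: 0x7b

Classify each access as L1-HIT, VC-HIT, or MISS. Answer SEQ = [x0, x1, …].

SEQ = [MISS, MISS, L1-HIT, L1-HIT, L1-HIT, L1-HIT, MISS, VC-HIT, VC-HIT, L1-HIT, L1-HIT, L1-HIT, L1-HIT, L1-HIT, VC-HIT, VC-HIT]

  [0] addr=0x3f blk=7 s=1: MISS | VC []
  [1] addr=0x2f blk=5 s=1: MISS | VC [7]
  [2] addr=0x2b blk=5 s=1: L1-HIT | VC [7]
  [3] addr=0x28 blk=5 s=1: L1-HIT | VC [7]
  [4] addr=0x2e blk=5 s=1: L1-HIT | VC [7]
  [5] addr=0x2e blk=5 s=1: L1-HIT | VC [7]
  [6] addr=0x78 blk=15 s=1: MISS | VC [7, 5]
  [7] addr=0x29 blk=5 s=1: VC-HIT | VC [7, 15]
  [8] addr=0x3a blk=7 s=1: VC-HIT | VC [5, 15]
  [9] addr=0x3c blk=7 s=1: L1-HIT | VC [5, 15]
  [10] addr=0x3e blk=7 s=1: L1-HIT | VC [5, 15]
  [11] addr=0x3e blk=7 s=1: L1-HIT | VC [5, 15]
  [12] addr=0x3e blk=7 s=1: L1-HIT | VC [5, 15]
  [13] addr=0x3c blk=7 s=1: L1-HIT | VC [5, 15]
  [14] addr=0x2b blk=5 s=1: VC-HIT | VC [7, 15]
  [15] addr=0x7b blk=15 s=1: VC-HIT | VC [7, 5]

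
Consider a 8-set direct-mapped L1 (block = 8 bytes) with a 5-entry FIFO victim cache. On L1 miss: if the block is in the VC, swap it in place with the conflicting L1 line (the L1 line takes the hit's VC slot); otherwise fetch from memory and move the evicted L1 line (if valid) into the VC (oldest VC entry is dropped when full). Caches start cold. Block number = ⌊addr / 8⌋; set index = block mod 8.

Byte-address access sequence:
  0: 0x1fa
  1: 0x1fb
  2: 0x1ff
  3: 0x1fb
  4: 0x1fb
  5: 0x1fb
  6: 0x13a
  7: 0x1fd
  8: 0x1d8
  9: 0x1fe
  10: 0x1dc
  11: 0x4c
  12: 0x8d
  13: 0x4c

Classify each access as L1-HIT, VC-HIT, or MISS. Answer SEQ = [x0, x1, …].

#0 0x1fa→b63/s7 MISS; vc=[]
#1 0x1fb→b63/s7 L1-HIT; vc=[]
#2 0x1ff→b63/s7 L1-HIT; vc=[]
#3 0x1fb→b63/s7 L1-HIT; vc=[]
#4 0x1fb→b63/s7 L1-HIT; vc=[]
#5 0x1fb→b63/s7 L1-HIT; vc=[]
#6 0x13a→b39/s7 MISS; vc=[63]
#7 0x1fd→b63/s7 VC-HIT; vc=[39]
#8 0x1d8→b59/s3 MISS; vc=[39]
#9 0x1fe→b63/s7 L1-HIT; vc=[39]
#10 0x1dc→b59/s3 L1-HIT; vc=[39]
#11 0x4c→b9/s1 MISS; vc=[39]
#12 0x8d→b17/s1 MISS; vc=[39,9]
#13 0x4c→b9/s1 VC-HIT; vc=[39,17]

SEQ = [MISS, L1-HIT, L1-HIT, L1-HIT, L1-HIT, L1-HIT, MISS, VC-HIT, MISS, L1-HIT, L1-HIT, MISS, MISS, VC-HIT]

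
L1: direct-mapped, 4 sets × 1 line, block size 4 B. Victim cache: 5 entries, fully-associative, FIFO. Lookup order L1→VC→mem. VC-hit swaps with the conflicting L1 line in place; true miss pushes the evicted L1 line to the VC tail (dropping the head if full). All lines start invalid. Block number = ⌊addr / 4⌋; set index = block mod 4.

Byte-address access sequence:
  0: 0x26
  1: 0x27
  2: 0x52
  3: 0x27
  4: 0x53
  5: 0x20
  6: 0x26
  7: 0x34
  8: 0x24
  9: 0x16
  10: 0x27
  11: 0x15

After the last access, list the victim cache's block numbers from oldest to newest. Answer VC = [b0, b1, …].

  [0] addr=0x26 blk=9 s=1: MISS | VC []
  [1] addr=0x27 blk=9 s=1: L1-HIT | VC []
  [2] addr=0x52 blk=20 s=0: MISS | VC []
  [3] addr=0x27 blk=9 s=1: L1-HIT | VC []
  [4] addr=0x53 blk=20 s=0: L1-HIT | VC []
  [5] addr=0x20 blk=8 s=0: MISS | VC [20]
  [6] addr=0x26 blk=9 s=1: L1-HIT | VC [20]
  [7] addr=0x34 blk=13 s=1: MISS | VC [20, 9]
  [8] addr=0x24 blk=9 s=1: VC-HIT | VC [20, 13]
  [9] addr=0x16 blk=5 s=1: MISS | VC [20, 13, 9]
  [10] addr=0x27 blk=9 s=1: VC-HIT | VC [20, 13, 5]
  [11] addr=0x15 blk=5 s=1: VC-HIT | VC [20, 13, 9]

VC = [20, 13, 9]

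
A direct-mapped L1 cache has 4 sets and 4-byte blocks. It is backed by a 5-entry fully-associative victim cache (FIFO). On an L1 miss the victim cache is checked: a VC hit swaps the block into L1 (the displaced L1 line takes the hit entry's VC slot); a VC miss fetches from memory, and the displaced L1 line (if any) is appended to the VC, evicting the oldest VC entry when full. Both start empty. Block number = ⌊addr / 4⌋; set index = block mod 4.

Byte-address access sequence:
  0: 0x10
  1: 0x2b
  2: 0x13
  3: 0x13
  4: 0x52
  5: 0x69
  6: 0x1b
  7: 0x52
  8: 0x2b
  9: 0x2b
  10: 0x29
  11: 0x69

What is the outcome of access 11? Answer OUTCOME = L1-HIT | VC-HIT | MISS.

#0 0x10→b4/s0 MISS; vc=[]
#1 0x2b→b10/s2 MISS; vc=[]
#2 0x13→b4/s0 L1-HIT; vc=[]
#3 0x13→b4/s0 L1-HIT; vc=[]
#4 0x52→b20/s0 MISS; vc=[4]
#5 0x69→b26/s2 MISS; vc=[4,10]
#6 0x1b→b6/s2 MISS; vc=[4,10,26]
#7 0x52→b20/s0 L1-HIT; vc=[4,10,26]
#8 0x2b→b10/s2 VC-HIT; vc=[4,6,26]
#9 0x2b→b10/s2 L1-HIT; vc=[4,6,26]
#10 0x29→b10/s2 L1-HIT; vc=[4,6,26]
#11 0x69→b26/s2 VC-HIT; vc=[4,6,10]

OUTCOME = VC-HIT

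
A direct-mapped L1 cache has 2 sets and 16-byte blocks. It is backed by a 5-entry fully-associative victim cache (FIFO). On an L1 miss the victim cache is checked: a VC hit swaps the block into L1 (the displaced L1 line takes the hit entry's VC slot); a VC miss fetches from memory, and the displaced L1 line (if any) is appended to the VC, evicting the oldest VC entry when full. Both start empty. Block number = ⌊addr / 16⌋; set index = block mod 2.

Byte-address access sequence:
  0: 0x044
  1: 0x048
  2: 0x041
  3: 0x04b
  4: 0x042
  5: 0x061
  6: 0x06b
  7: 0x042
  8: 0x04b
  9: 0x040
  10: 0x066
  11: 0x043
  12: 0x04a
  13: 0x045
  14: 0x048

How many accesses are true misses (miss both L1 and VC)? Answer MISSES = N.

MISSES = 2

0: 0x44 (blk 4, set 0) → MISS  vc=[]
1: 0x48 (blk 4, set 0) → L1-HIT  vc=[]
2: 0x41 (blk 4, set 0) → L1-HIT  vc=[]
3: 0x4b (blk 4, set 0) → L1-HIT  vc=[]
4: 0x42 (blk 4, set 0) → L1-HIT  vc=[]
5: 0x61 (blk 6, set 0) → MISS  vc=[4]
6: 0x6b (blk 6, set 0) → L1-HIT  vc=[4]
7: 0x42 (blk 4, set 0) → VC-HIT  vc=[6]
8: 0x4b (blk 4, set 0) → L1-HIT  vc=[6]
9: 0x40 (blk 4, set 0) → L1-HIT  vc=[6]
10: 0x66 (blk 6, set 0) → VC-HIT  vc=[4]
11: 0x43 (blk 4, set 0) → VC-HIT  vc=[6]
12: 0x4a (blk 4, set 0) → L1-HIT  vc=[6]
13: 0x45 (blk 4, set 0) → L1-HIT  vc=[6]
14: 0x48 (blk 4, set 0) → L1-HIT  vc=[6]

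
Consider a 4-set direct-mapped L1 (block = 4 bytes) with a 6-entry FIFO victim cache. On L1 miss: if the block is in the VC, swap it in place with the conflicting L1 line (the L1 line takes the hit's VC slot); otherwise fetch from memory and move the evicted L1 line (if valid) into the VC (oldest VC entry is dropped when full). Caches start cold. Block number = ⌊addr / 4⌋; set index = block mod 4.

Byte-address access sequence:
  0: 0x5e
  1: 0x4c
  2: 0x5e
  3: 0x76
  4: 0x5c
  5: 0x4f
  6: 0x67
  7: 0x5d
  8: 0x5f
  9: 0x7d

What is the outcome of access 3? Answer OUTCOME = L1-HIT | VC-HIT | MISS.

OUTCOME = MISS

#0 0x5e→b23/s3 MISS; vc=[]
#1 0x4c→b19/s3 MISS; vc=[23]
#2 0x5e→b23/s3 VC-HIT; vc=[19]
#3 0x76→b29/s1 MISS; vc=[19]
#4 0x5c→b23/s3 L1-HIT; vc=[19]
#5 0x4f→b19/s3 VC-HIT; vc=[23]
#6 0x67→b25/s1 MISS; vc=[23,29]
#7 0x5d→b23/s3 VC-HIT; vc=[19,29]
#8 0x5f→b23/s3 L1-HIT; vc=[19,29]
#9 0x7d→b31/s3 MISS; vc=[19,29,23]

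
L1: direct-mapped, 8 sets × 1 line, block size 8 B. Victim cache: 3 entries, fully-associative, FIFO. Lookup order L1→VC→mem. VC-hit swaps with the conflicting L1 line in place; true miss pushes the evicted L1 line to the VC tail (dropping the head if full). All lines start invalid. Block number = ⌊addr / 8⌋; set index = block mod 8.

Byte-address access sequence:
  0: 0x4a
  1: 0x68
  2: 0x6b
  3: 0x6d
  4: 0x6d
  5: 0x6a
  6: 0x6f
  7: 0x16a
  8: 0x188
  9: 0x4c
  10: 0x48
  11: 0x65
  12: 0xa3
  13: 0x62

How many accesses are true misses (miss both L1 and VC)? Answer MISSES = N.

MISSES = 6

0: 0x4a (blk 9, set 1) → MISS  vc=[]
1: 0x68 (blk 13, set 5) → MISS  vc=[]
2: 0x6b (blk 13, set 5) → L1-HIT  vc=[]
3: 0x6d (blk 13, set 5) → L1-HIT  vc=[]
4: 0x6d (blk 13, set 5) → L1-HIT  vc=[]
5: 0x6a (blk 13, set 5) → L1-HIT  vc=[]
6: 0x6f (blk 13, set 5) → L1-HIT  vc=[]
7: 0x16a (blk 45, set 5) → MISS  vc=[13]
8: 0x188 (blk 49, set 1) → MISS  vc=[13, 9]
9: 0x4c (blk 9, set 1) → VC-HIT  vc=[13, 49]
10: 0x48 (blk 9, set 1) → L1-HIT  vc=[13, 49]
11: 0x65 (blk 12, set 4) → MISS  vc=[13, 49]
12: 0xa3 (blk 20, set 4) → MISS  vc=[13, 49, 12]
13: 0x62 (blk 12, set 4) → VC-HIT  vc=[13, 49, 20]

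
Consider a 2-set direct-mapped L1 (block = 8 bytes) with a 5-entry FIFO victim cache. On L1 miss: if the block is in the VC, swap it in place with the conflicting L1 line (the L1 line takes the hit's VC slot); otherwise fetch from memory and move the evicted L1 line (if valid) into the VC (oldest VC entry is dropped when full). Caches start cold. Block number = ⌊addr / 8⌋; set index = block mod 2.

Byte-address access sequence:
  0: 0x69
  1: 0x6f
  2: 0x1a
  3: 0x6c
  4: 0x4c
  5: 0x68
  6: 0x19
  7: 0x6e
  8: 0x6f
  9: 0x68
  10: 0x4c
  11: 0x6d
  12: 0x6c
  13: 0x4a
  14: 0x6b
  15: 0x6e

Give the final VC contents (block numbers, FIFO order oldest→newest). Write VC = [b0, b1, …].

VC = [3, 9]

#0 0x69→b13/s1 MISS; vc=[]
#1 0x6f→b13/s1 L1-HIT; vc=[]
#2 0x1a→b3/s1 MISS; vc=[13]
#3 0x6c→b13/s1 VC-HIT; vc=[3]
#4 0x4c→b9/s1 MISS; vc=[3,13]
#5 0x68→b13/s1 VC-HIT; vc=[3,9]
#6 0x19→b3/s1 VC-HIT; vc=[13,9]
#7 0x6e→b13/s1 VC-HIT; vc=[3,9]
#8 0x6f→b13/s1 L1-HIT; vc=[3,9]
#9 0x68→b13/s1 L1-HIT; vc=[3,9]
#10 0x4c→b9/s1 VC-HIT; vc=[3,13]
#11 0x6d→b13/s1 VC-HIT; vc=[3,9]
#12 0x6c→b13/s1 L1-HIT; vc=[3,9]
#13 0x4a→b9/s1 VC-HIT; vc=[3,13]
#14 0x6b→b13/s1 VC-HIT; vc=[3,9]
#15 0x6e→b13/s1 L1-HIT; vc=[3,9]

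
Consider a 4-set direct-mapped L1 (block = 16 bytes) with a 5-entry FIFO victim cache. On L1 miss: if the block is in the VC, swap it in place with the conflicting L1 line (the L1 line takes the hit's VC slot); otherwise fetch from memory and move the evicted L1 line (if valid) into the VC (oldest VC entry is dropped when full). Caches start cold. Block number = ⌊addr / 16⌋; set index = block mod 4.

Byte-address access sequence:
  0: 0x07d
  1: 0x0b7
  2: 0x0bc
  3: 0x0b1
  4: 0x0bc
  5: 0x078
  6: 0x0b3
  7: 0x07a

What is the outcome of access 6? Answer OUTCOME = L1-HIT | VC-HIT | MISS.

OUTCOME = VC-HIT

#0 0x7d→b7/s3 MISS; vc=[]
#1 0xb7→b11/s3 MISS; vc=[7]
#2 0xbc→b11/s3 L1-HIT; vc=[7]
#3 0xb1→b11/s3 L1-HIT; vc=[7]
#4 0xbc→b11/s3 L1-HIT; vc=[7]
#5 0x78→b7/s3 VC-HIT; vc=[11]
#6 0xb3→b11/s3 VC-HIT; vc=[7]
#7 0x7a→b7/s3 VC-HIT; vc=[11]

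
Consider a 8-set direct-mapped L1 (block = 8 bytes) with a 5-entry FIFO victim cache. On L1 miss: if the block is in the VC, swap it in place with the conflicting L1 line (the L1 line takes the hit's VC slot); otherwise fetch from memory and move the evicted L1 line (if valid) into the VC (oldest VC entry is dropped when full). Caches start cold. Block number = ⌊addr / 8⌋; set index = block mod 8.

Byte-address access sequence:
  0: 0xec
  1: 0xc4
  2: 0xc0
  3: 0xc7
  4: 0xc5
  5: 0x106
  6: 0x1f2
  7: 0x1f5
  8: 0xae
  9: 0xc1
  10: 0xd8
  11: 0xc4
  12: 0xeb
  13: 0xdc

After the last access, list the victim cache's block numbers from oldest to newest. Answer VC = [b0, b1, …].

0: 0xec (blk 29, set 5) → MISS  vc=[]
1: 0xc4 (blk 24, set 0) → MISS  vc=[]
2: 0xc0 (blk 24, set 0) → L1-HIT  vc=[]
3: 0xc7 (blk 24, set 0) → L1-HIT  vc=[]
4: 0xc5 (blk 24, set 0) → L1-HIT  vc=[]
5: 0x106 (blk 32, set 0) → MISS  vc=[24]
6: 0x1f2 (blk 62, set 6) → MISS  vc=[24]
7: 0x1f5 (blk 62, set 6) → L1-HIT  vc=[24]
8: 0xae (blk 21, set 5) → MISS  vc=[24, 29]
9: 0xc1 (blk 24, set 0) → VC-HIT  vc=[32, 29]
10: 0xd8 (blk 27, set 3) → MISS  vc=[32, 29]
11: 0xc4 (blk 24, set 0) → L1-HIT  vc=[32, 29]
12: 0xeb (blk 29, set 5) → VC-HIT  vc=[32, 21]
13: 0xdc (blk 27, set 3) → L1-HIT  vc=[32, 21]

VC = [32, 21]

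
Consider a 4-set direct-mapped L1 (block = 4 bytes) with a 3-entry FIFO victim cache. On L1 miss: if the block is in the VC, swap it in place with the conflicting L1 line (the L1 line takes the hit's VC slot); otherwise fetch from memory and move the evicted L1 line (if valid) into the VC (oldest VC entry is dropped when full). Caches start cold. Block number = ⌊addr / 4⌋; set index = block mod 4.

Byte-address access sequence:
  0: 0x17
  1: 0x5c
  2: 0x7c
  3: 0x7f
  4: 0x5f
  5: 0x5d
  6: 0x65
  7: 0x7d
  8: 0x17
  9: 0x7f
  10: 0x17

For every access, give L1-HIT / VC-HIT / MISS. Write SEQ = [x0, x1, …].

SEQ = [MISS, MISS, MISS, L1-HIT, VC-HIT, L1-HIT, MISS, VC-HIT, VC-HIT, L1-HIT, L1-HIT]

0: 0x17 (blk 5, set 1) → MISS  vc=[]
1: 0x5c (blk 23, set 3) → MISS  vc=[]
2: 0x7c (blk 31, set 3) → MISS  vc=[23]
3: 0x7f (blk 31, set 3) → L1-HIT  vc=[23]
4: 0x5f (blk 23, set 3) → VC-HIT  vc=[31]
5: 0x5d (blk 23, set 3) → L1-HIT  vc=[31]
6: 0x65 (blk 25, set 1) → MISS  vc=[31, 5]
7: 0x7d (blk 31, set 3) → VC-HIT  vc=[23, 5]
8: 0x17 (blk 5, set 1) → VC-HIT  vc=[23, 25]
9: 0x7f (blk 31, set 3) → L1-HIT  vc=[23, 25]
10: 0x17 (blk 5, set 1) → L1-HIT  vc=[23, 25]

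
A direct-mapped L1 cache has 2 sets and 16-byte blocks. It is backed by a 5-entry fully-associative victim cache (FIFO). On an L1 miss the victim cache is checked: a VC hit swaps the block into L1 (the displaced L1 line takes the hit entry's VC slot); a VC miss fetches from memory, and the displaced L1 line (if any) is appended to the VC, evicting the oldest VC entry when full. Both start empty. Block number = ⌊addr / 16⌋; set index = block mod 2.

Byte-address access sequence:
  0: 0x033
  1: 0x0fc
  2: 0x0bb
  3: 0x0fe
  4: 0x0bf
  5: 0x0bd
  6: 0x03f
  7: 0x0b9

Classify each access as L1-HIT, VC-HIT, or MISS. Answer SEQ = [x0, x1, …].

  [0] addr=0x33 blk=3 s=1: MISS | VC []
  [1] addr=0xfc blk=15 s=1: MISS | VC [3]
  [2] addr=0xbb blk=11 s=1: MISS | VC [3, 15]
  [3] addr=0xfe blk=15 s=1: VC-HIT | VC [3, 11]
  [4] addr=0xbf blk=11 s=1: VC-HIT | VC [3, 15]
  [5] addr=0xbd blk=11 s=1: L1-HIT | VC [3, 15]
  [6] addr=0x3f blk=3 s=1: VC-HIT | VC [11, 15]
  [7] addr=0xb9 blk=11 s=1: VC-HIT | VC [3, 15]

SEQ = [MISS, MISS, MISS, VC-HIT, VC-HIT, L1-HIT, VC-HIT, VC-HIT]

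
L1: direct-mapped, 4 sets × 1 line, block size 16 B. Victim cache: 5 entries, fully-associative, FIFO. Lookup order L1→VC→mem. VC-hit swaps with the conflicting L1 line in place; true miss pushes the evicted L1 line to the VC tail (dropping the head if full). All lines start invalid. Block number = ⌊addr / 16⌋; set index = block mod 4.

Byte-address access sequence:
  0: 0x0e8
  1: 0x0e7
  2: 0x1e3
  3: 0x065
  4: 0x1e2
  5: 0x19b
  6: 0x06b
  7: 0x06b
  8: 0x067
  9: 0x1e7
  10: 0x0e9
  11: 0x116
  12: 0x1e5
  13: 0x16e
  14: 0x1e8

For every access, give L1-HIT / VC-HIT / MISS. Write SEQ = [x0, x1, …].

#0 0xe8→b14/s2 MISS; vc=[]
#1 0xe7→b14/s2 L1-HIT; vc=[]
#2 0x1e3→b30/s2 MISS; vc=[14]
#3 0x65→b6/s2 MISS; vc=[14,30]
#4 0x1e2→b30/s2 VC-HIT; vc=[14,6]
#5 0x19b→b25/s1 MISS; vc=[14,6]
#6 0x6b→b6/s2 VC-HIT; vc=[14,30]
#7 0x6b→b6/s2 L1-HIT; vc=[14,30]
#8 0x67→b6/s2 L1-HIT; vc=[14,30]
#9 0x1e7→b30/s2 VC-HIT; vc=[14,6]
#10 0xe9→b14/s2 VC-HIT; vc=[30,6]
#11 0x116→b17/s1 MISS; vc=[30,6,25]
#12 0x1e5→b30/s2 VC-HIT; vc=[14,6,25]
#13 0x16e→b22/s2 MISS; vc=[14,6,25,30]
#14 0x1e8→b30/s2 VC-HIT; vc=[14,6,25,22]

SEQ = [MISS, L1-HIT, MISS, MISS, VC-HIT, MISS, VC-HIT, L1-HIT, L1-HIT, VC-HIT, VC-HIT, MISS, VC-HIT, MISS, VC-HIT]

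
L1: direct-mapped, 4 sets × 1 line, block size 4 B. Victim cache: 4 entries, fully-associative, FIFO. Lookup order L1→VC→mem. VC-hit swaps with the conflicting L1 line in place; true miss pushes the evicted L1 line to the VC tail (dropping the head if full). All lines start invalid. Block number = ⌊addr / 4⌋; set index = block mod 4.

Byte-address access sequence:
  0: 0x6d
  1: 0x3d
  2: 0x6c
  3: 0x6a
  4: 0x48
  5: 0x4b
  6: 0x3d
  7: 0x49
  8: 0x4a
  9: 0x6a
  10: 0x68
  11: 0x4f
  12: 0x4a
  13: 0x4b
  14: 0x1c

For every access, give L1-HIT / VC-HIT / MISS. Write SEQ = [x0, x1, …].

SEQ = [MISS, MISS, VC-HIT, MISS, MISS, L1-HIT, VC-HIT, L1-HIT, L1-HIT, VC-HIT, L1-HIT, MISS, VC-HIT, L1-HIT, MISS]

#0 0x6d→b27/s3 MISS; vc=[]
#1 0x3d→b15/s3 MISS; vc=[27]
#2 0x6c→b27/s3 VC-HIT; vc=[15]
#3 0x6a→b26/s2 MISS; vc=[15]
#4 0x48→b18/s2 MISS; vc=[15,26]
#5 0x4b→b18/s2 L1-HIT; vc=[15,26]
#6 0x3d→b15/s3 VC-HIT; vc=[27,26]
#7 0x49→b18/s2 L1-HIT; vc=[27,26]
#8 0x4a→b18/s2 L1-HIT; vc=[27,26]
#9 0x6a→b26/s2 VC-HIT; vc=[27,18]
#10 0x68→b26/s2 L1-HIT; vc=[27,18]
#11 0x4f→b19/s3 MISS; vc=[27,18,15]
#12 0x4a→b18/s2 VC-HIT; vc=[27,26,15]
#13 0x4b→b18/s2 L1-HIT; vc=[27,26,15]
#14 0x1c→b7/s3 MISS; vc=[27,26,15,19]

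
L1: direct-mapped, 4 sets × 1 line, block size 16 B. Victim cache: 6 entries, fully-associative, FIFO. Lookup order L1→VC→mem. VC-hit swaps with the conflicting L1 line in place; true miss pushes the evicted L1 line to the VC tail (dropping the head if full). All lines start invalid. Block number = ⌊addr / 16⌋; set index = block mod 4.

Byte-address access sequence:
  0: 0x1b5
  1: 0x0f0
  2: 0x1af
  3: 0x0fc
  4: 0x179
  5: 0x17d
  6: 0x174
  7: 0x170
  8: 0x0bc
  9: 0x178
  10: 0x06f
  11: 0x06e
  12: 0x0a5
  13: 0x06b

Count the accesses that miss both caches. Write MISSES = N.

MISSES = 7

  [0] addr=0x1b5 blk=27 s=3: MISS | VC []
  [1] addr=0xf0 blk=15 s=3: MISS | VC [27]
  [2] addr=0x1af blk=26 s=2: MISS | VC [27]
  [3] addr=0xfc blk=15 s=3: L1-HIT | VC [27]
  [4] addr=0x179 blk=23 s=3: MISS | VC [27, 15]
  [5] addr=0x17d blk=23 s=3: L1-HIT | VC [27, 15]
  [6] addr=0x174 blk=23 s=3: L1-HIT | VC [27, 15]
  [7] addr=0x170 blk=23 s=3: L1-HIT | VC [27, 15]
  [8] addr=0xbc blk=11 s=3: MISS | VC [27, 15, 23]
  [9] addr=0x178 blk=23 s=3: VC-HIT | VC [27, 15, 11]
  [10] addr=0x6f blk=6 s=2: MISS | VC [27, 15, 11, 26]
  [11] addr=0x6e blk=6 s=2: L1-HIT | VC [27, 15, 11, 26]
  [12] addr=0xa5 blk=10 s=2: MISS | VC [27, 15, 11, 26, 6]
  [13] addr=0x6b blk=6 s=2: VC-HIT | VC [27, 15, 11, 26, 10]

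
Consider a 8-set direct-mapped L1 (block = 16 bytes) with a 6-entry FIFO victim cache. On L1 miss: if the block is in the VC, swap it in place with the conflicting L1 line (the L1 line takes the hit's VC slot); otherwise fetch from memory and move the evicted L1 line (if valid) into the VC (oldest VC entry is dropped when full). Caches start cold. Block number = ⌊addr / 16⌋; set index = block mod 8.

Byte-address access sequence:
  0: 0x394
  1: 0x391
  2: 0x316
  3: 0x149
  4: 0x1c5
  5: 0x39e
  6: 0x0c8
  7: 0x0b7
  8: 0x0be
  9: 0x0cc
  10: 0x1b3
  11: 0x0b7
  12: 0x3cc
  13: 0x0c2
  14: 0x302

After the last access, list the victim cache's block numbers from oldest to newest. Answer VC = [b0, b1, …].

0: 0x394 (blk 57, set 1) → MISS  vc=[]
1: 0x391 (blk 57, set 1) → L1-HIT  vc=[]
2: 0x316 (blk 49, set 1) → MISS  vc=[57]
3: 0x149 (blk 20, set 4) → MISS  vc=[57]
4: 0x1c5 (blk 28, set 4) → MISS  vc=[57, 20]
5: 0x39e (blk 57, set 1) → VC-HIT  vc=[49, 20]
6: 0xc8 (blk 12, set 4) → MISS  vc=[49, 20, 28]
7: 0xb7 (blk 11, set 3) → MISS  vc=[49, 20, 28]
8: 0xbe (blk 11, set 3) → L1-HIT  vc=[49, 20, 28]
9: 0xcc (blk 12, set 4) → L1-HIT  vc=[49, 20, 28]
10: 0x1b3 (blk 27, set 3) → MISS  vc=[49, 20, 28, 11]
11: 0xb7 (blk 11, set 3) → VC-HIT  vc=[49, 20, 28, 27]
12: 0x3cc (blk 60, set 4) → MISS  vc=[49, 20, 28, 27, 12]
13: 0xc2 (blk 12, set 4) → VC-HIT  vc=[49, 20, 28, 27, 60]
14: 0x302 (blk 48, set 0) → MISS  vc=[49, 20, 28, 27, 60]

VC = [49, 20, 28, 27, 60]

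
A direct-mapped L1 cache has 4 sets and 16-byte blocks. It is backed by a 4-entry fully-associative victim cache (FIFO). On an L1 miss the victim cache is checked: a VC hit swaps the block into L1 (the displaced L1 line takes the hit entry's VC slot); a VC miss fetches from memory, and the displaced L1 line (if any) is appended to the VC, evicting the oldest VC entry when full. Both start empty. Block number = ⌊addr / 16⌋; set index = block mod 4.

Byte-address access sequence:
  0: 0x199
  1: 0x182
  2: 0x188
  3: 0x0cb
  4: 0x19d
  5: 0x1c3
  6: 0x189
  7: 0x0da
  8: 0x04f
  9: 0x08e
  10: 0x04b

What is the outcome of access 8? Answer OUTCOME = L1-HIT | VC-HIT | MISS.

OUTCOME = MISS

  [0] addr=0x199 blk=25 s=1: MISS | VC []
  [1] addr=0x182 blk=24 s=0: MISS | VC []
  [2] addr=0x188 blk=24 s=0: L1-HIT | VC []
  [3] addr=0xcb blk=12 s=0: MISS | VC [24]
  [4] addr=0x19d blk=25 s=1: L1-HIT | VC [24]
  [5] addr=0x1c3 blk=28 s=0: MISS | VC [24, 12]
  [6] addr=0x189 blk=24 s=0: VC-HIT | VC [28, 12]
  [7] addr=0xda blk=13 s=1: MISS | VC [28, 12, 25]
  [8] addr=0x4f blk=4 s=0: MISS | VC [28, 12, 25, 24]
  [9] addr=0x8e blk=8 s=0: MISS | VC [12, 25, 24, 4]
  [10] addr=0x4b blk=4 s=0: VC-HIT | VC [12, 25, 24, 8]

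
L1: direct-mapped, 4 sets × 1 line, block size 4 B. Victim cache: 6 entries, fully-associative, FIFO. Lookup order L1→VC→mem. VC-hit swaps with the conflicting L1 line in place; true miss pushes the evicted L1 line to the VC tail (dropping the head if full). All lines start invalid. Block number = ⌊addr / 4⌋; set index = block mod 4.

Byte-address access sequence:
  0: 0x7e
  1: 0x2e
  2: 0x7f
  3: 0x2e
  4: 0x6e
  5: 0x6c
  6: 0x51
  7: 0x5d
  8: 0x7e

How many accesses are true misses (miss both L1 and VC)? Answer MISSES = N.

MISSES = 5

#0 0x7e→b31/s3 MISS; vc=[]
#1 0x2e→b11/s3 MISS; vc=[31]
#2 0x7f→b31/s3 VC-HIT; vc=[11]
#3 0x2e→b11/s3 VC-HIT; vc=[31]
#4 0x6e→b27/s3 MISS; vc=[31,11]
#5 0x6c→b27/s3 L1-HIT; vc=[31,11]
#6 0x51→b20/s0 MISS; vc=[31,11]
#7 0x5d→b23/s3 MISS; vc=[31,11,27]
#8 0x7e→b31/s3 VC-HIT; vc=[23,11,27]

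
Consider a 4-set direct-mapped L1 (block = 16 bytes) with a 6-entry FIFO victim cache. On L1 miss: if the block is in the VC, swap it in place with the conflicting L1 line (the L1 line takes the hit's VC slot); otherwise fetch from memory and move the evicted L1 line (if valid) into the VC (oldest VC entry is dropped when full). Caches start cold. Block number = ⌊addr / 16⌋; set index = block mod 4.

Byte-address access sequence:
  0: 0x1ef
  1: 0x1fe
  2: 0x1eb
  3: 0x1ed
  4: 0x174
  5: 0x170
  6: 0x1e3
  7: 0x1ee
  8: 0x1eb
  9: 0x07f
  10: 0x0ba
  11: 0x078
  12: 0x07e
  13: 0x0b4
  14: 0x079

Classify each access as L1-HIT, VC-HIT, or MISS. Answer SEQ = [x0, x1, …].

  [0] addr=0x1ef blk=30 s=2: MISS | VC []
  [1] addr=0x1fe blk=31 s=3: MISS | VC []
  [2] addr=0x1eb blk=30 s=2: L1-HIT | VC []
  [3] addr=0x1ed blk=30 s=2: L1-HIT | VC []
  [4] addr=0x174 blk=23 s=3: MISS | VC [31]
  [5] addr=0x170 blk=23 s=3: L1-HIT | VC [31]
  [6] addr=0x1e3 blk=30 s=2: L1-HIT | VC [31]
  [7] addr=0x1ee blk=30 s=2: L1-HIT | VC [31]
  [8] addr=0x1eb blk=30 s=2: L1-HIT | VC [31]
  [9] addr=0x7f blk=7 s=3: MISS | VC [31, 23]
  [10] addr=0xba blk=11 s=3: MISS | VC [31, 23, 7]
  [11] addr=0x78 blk=7 s=3: VC-HIT | VC [31, 23, 11]
  [12] addr=0x7e blk=7 s=3: L1-HIT | VC [31, 23, 11]
  [13] addr=0xb4 blk=11 s=3: VC-HIT | VC [31, 23, 7]
  [14] addr=0x79 blk=7 s=3: VC-HIT | VC [31, 23, 11]

SEQ = [MISS, MISS, L1-HIT, L1-HIT, MISS, L1-HIT, L1-HIT, L1-HIT, L1-HIT, MISS, MISS, VC-HIT, L1-HIT, VC-HIT, VC-HIT]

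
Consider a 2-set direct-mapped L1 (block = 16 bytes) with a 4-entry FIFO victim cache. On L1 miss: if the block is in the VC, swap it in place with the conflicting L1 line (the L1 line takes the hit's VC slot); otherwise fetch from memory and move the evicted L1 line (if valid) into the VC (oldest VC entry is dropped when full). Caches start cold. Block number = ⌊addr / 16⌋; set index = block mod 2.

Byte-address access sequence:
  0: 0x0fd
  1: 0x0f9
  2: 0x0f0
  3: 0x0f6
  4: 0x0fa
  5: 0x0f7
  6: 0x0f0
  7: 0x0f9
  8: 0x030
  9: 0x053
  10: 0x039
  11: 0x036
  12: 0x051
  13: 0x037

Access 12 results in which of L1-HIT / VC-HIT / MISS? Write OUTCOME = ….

OUTCOME = VC-HIT

  [0] addr=0xfd blk=15 s=1: MISS | VC []
  [1] addr=0xf9 blk=15 s=1: L1-HIT | VC []
  [2] addr=0xf0 blk=15 s=1: L1-HIT | VC []
  [3] addr=0xf6 blk=15 s=1: L1-HIT | VC []
  [4] addr=0xfa blk=15 s=1: L1-HIT | VC []
  [5] addr=0xf7 blk=15 s=1: L1-HIT | VC []
  [6] addr=0xf0 blk=15 s=1: L1-HIT | VC []
  [7] addr=0xf9 blk=15 s=1: L1-HIT | VC []
  [8] addr=0x30 blk=3 s=1: MISS | VC [15]
  [9] addr=0x53 blk=5 s=1: MISS | VC [15, 3]
  [10] addr=0x39 blk=3 s=1: VC-HIT | VC [15, 5]
  [11] addr=0x36 blk=3 s=1: L1-HIT | VC [15, 5]
  [12] addr=0x51 blk=5 s=1: VC-HIT | VC [15, 3]
  [13] addr=0x37 blk=3 s=1: VC-HIT | VC [15, 5]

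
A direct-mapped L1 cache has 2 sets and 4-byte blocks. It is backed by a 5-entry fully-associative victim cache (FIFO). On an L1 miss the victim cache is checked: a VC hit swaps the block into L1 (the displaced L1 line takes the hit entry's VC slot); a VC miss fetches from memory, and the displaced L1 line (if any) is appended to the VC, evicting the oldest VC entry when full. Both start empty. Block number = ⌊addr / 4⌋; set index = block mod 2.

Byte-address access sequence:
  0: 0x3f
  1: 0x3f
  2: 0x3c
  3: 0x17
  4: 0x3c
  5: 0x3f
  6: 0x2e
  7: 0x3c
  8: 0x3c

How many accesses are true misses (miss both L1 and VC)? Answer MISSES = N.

MISSES = 3

0: 0x3f (blk 15, set 1) → MISS  vc=[]
1: 0x3f (blk 15, set 1) → L1-HIT  vc=[]
2: 0x3c (blk 15, set 1) → L1-HIT  vc=[]
3: 0x17 (blk 5, set 1) → MISS  vc=[15]
4: 0x3c (blk 15, set 1) → VC-HIT  vc=[5]
5: 0x3f (blk 15, set 1) → L1-HIT  vc=[5]
6: 0x2e (blk 11, set 1) → MISS  vc=[5, 15]
7: 0x3c (blk 15, set 1) → VC-HIT  vc=[5, 11]
8: 0x3c (blk 15, set 1) → L1-HIT  vc=[5, 11]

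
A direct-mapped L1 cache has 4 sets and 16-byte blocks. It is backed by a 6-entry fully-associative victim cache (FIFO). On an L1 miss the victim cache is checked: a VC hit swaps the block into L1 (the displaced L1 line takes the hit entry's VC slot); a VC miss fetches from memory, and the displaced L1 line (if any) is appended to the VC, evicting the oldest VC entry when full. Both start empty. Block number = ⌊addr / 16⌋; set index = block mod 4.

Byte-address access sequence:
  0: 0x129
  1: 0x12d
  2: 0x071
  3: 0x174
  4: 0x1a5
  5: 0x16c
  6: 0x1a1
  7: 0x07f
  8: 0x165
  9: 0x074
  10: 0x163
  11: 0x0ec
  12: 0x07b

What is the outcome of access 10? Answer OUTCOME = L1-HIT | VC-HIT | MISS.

OUTCOME = L1-HIT

#0 0x129→b18/s2 MISS; vc=[]
#1 0x12d→b18/s2 L1-HIT; vc=[]
#2 0x71→b7/s3 MISS; vc=[]
#3 0x174→b23/s3 MISS; vc=[7]
#4 0x1a5→b26/s2 MISS; vc=[7,18]
#5 0x16c→b22/s2 MISS; vc=[7,18,26]
#6 0x1a1→b26/s2 VC-HIT; vc=[7,18,22]
#7 0x7f→b7/s3 VC-HIT; vc=[23,18,22]
#8 0x165→b22/s2 VC-HIT; vc=[23,18,26]
#9 0x74→b7/s3 L1-HIT; vc=[23,18,26]
#10 0x163→b22/s2 L1-HIT; vc=[23,18,26]
#11 0xec→b14/s2 MISS; vc=[23,18,26,22]
#12 0x7b→b7/s3 L1-HIT; vc=[23,18,26,22]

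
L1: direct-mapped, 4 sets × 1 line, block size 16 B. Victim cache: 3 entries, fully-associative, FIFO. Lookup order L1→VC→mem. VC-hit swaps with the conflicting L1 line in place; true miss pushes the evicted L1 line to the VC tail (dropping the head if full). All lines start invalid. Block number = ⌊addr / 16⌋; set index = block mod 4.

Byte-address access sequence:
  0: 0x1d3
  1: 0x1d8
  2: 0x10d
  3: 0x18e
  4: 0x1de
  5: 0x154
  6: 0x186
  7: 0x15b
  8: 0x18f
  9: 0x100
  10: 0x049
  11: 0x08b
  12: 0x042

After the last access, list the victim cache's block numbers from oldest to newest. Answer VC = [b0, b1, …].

VC = [29, 16, 8]

0: 0x1d3 (blk 29, set 1) → MISS  vc=[]
1: 0x1d8 (blk 29, set 1) → L1-HIT  vc=[]
2: 0x10d (blk 16, set 0) → MISS  vc=[]
3: 0x18e (blk 24, set 0) → MISS  vc=[16]
4: 0x1de (blk 29, set 1) → L1-HIT  vc=[16]
5: 0x154 (blk 21, set 1) → MISS  vc=[16, 29]
6: 0x186 (blk 24, set 0) → L1-HIT  vc=[16, 29]
7: 0x15b (blk 21, set 1) → L1-HIT  vc=[16, 29]
8: 0x18f (blk 24, set 0) → L1-HIT  vc=[16, 29]
9: 0x100 (blk 16, set 0) → VC-HIT  vc=[24, 29]
10: 0x49 (blk 4, set 0) → MISS  vc=[24, 29, 16]
11: 0x8b (blk 8, set 0) → MISS  vc=[29, 16, 4]
12: 0x42 (blk 4, set 0) → VC-HIT  vc=[29, 16, 8]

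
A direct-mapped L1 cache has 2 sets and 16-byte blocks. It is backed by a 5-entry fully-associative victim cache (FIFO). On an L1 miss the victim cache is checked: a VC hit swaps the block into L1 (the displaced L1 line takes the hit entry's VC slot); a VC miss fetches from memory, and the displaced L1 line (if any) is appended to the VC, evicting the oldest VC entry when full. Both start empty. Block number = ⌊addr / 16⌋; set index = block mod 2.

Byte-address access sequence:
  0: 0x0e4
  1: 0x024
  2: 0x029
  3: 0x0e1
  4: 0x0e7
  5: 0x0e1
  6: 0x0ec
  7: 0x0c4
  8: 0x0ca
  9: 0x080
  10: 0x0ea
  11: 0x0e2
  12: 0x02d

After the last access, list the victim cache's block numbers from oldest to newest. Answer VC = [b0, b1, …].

VC = [14, 8, 12]

  [0] addr=0xe4 blk=14 s=0: MISS | VC []
  [1] addr=0x24 blk=2 s=0: MISS | VC [14]
  [2] addr=0x29 blk=2 s=0: L1-HIT | VC [14]
  [3] addr=0xe1 blk=14 s=0: VC-HIT | VC [2]
  [4] addr=0xe7 blk=14 s=0: L1-HIT | VC [2]
  [5] addr=0xe1 blk=14 s=0: L1-HIT | VC [2]
  [6] addr=0xec blk=14 s=0: L1-HIT | VC [2]
  [7] addr=0xc4 blk=12 s=0: MISS | VC [2, 14]
  [8] addr=0xca blk=12 s=0: L1-HIT | VC [2, 14]
  [9] addr=0x80 blk=8 s=0: MISS | VC [2, 14, 12]
  [10] addr=0xea blk=14 s=0: VC-HIT | VC [2, 8, 12]
  [11] addr=0xe2 blk=14 s=0: L1-HIT | VC [2, 8, 12]
  [12] addr=0x2d blk=2 s=0: VC-HIT | VC [14, 8, 12]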